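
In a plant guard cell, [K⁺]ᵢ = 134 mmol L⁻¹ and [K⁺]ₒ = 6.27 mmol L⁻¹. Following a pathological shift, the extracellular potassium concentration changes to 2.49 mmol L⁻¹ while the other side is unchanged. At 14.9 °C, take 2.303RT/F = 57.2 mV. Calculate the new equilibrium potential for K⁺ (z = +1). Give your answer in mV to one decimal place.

After the shift: [K⁺]_out = 2.49, [K⁺]_in = 134 mmol L⁻¹.
E_new = (57.2/1)·log₁₀(2.49/134) = 57.20 · (-1.7309) = -99.01 mV

-99.0 mV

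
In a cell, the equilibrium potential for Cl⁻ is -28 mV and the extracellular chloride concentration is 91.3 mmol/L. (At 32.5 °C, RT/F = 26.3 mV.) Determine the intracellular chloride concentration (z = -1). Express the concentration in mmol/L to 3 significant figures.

Nernst: E = (26.3/-1) · ln([out]/[in]), so ln([out]/[in]) = -28.0 × -1 / 26.3 = 1.0646.
[out]/[in] = e^(1.0646) = 2.9.
[in] = 91.3 / 2.9 = 31.49 mmol/L.

31.5 mmol/L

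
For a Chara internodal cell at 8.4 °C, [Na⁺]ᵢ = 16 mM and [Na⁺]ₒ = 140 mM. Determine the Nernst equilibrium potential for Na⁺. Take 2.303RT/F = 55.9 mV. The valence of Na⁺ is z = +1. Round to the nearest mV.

53 mV

E = (55.9/z) · log₁₀([Na⁺]_out/[Na⁺]_in) with z = +1.
= (55.9/1) · log₁₀(140/16) = 55.90 · log₁₀(8.75)
= 55.90 · (0.9420) = 52.66 mV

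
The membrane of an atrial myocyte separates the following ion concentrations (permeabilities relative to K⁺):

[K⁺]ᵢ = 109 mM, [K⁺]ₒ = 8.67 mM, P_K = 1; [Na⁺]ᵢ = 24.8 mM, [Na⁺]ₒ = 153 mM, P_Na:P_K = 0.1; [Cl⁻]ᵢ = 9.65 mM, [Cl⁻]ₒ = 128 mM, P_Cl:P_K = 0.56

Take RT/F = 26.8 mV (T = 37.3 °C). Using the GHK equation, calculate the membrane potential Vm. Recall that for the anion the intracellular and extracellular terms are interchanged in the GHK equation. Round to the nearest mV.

-49 mV

Vm = 26.8 · ln[(Σ P·[cation]ₒ + Σ P·[anion]ᵢ) / (Σ P·[cation]ᵢ + Σ P·[anion]ₒ)]
Numerator = 1×8.67 + 0.1×153 + 0.56×9.65 = 29.37
Denominator = 1×109 + 0.1×24.8 + 0.56×128 = 183.2
Vm = 26.8 · ln(0.16037) = 26.8 × (-1.8303) = -49.05 mV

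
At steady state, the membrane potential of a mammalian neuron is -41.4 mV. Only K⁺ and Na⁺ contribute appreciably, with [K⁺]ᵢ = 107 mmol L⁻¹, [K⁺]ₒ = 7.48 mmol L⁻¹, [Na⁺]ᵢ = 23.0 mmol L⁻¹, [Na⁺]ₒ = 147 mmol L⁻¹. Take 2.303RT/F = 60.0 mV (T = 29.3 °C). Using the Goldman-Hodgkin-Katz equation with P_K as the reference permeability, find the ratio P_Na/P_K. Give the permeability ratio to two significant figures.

0.10

Let α = P_Na/P_K. GHK: Vm = 60.0·log₁₀[(Kₒ + α·Naₒ)/(Kᵢ + α·Naᵢ)].
10^(Vm/60.0) = 10^(-41.4/60.0) = 0.20417
So 0.20417·(Kᵢ + α·Naᵢ) = Kₒ + α·Naₒ → α = (0.20417·107.0 − 7.48) / (147.0 − 0.20417·23.0)
α = (21.85 − 7.48) / (147.0 − 4.696) = 14.37/142.3 = 0.101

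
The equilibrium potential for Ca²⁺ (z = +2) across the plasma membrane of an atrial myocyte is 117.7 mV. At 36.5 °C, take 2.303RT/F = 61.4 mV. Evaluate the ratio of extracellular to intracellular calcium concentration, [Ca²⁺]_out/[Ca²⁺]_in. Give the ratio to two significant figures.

log₁₀([out]/[in]) = E·z/(61.4) = 117.7 × 2 / 61.4 = 3.8339
[out]/[in] = 10^(3.8339) = 6821

6800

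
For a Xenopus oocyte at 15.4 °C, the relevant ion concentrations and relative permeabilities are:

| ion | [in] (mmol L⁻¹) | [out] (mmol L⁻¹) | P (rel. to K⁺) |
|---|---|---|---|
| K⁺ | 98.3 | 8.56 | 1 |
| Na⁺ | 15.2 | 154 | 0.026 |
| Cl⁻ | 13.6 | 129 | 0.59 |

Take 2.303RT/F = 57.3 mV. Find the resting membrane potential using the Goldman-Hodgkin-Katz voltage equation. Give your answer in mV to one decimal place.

Vm = 57.3 · log₁₀[(Σ P·[cation]ₒ + Σ P·[anion]ᵢ) / (Σ P·[cation]ᵢ + Σ P·[anion]ₒ)]
Numerator = 1×8.56 + 0.026×154 + 0.59×13.6 = 20.59
Denominator = 1×98.3 + 0.026×15.2 + 0.59×129 = 174.8
Vm = 57.3 · log₁₀(0.11778) = 57.3 × (-0.9289) = -53.23 mV

-53.2 mV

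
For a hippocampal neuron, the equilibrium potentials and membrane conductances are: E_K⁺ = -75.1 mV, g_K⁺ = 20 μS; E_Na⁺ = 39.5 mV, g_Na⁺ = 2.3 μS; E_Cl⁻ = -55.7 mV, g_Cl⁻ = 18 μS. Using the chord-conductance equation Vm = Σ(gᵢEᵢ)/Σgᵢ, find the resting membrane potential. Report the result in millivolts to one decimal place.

Σ gᵢEᵢ = 20·(-75.1) + 2.3·(39.5) + 18·(-55.7) = -2413.75
Σ gᵢ = 20 + 2.3 + 18 = 40.3
Vm = -2413.75 / 40.3 = -59.89 mV

-59.9 mV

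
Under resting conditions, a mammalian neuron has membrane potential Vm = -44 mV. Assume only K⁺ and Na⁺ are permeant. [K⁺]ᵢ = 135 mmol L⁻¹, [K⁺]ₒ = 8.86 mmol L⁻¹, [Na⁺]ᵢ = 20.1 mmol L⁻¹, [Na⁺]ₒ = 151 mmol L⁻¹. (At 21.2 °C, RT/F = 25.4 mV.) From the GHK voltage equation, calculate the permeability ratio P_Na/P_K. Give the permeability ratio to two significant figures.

0.10

Let α = P_Na/P_K. GHK: Vm = 25.4·ln[(Kₒ + α·Naₒ)/(Kᵢ + α·Naᵢ)].
e^(Vm/25.4) = e^(-44.0/25.4) = 0.17688
So 0.17688·(Kᵢ + α·Naᵢ) = Kₒ + α·Naₒ → α = (0.17688·135.0 − 8.86) / (151.0 − 0.17688·20.1)
α = (23.88 − 8.86) / (151.0 − 3.555) = 15.02/147.4 = 0.1019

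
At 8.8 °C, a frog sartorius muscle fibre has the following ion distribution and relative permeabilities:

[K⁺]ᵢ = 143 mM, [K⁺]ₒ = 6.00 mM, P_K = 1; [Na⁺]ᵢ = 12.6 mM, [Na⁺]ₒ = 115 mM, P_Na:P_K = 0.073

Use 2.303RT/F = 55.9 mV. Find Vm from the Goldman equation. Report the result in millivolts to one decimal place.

-55.9 mV

Vm = 55.9 · log₁₀[(Σ P·[cation]ₒ + Σ P·[anion]ᵢ) / (Σ P·[cation]ᵢ + Σ P·[anion]ₒ)]
Numerator = 1×6.00 + 0.073×115 = 14.39
Denominator = 1×143 + 0.073×12.6 = 143.9
Vm = 55.9 · log₁₀(0.10002) = 55.9 × (-0.9999) = -55.89 mV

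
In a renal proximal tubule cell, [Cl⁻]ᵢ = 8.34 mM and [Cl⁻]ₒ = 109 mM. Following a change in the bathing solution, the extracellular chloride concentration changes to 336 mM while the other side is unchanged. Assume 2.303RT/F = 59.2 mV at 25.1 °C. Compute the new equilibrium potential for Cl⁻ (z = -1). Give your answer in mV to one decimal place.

-95.0 mV

After the shift: [Cl⁻]_out = 336, [Cl⁻]_in = 8.34 mM.
E_new = (59.2/-1)·log₁₀(336/8.34) = -59.20 · (1.6052) = -95.03 mV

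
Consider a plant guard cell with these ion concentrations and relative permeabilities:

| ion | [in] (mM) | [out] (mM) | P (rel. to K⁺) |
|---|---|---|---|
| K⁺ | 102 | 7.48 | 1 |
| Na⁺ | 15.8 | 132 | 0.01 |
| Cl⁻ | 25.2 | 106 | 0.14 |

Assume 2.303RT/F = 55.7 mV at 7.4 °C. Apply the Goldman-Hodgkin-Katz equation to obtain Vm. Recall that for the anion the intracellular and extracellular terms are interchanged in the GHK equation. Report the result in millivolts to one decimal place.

Vm = 55.7 · log₁₀[(Σ P·[cation]ₒ + Σ P·[anion]ᵢ) / (Σ P·[cation]ᵢ + Σ P·[anion]ₒ)]
Numerator = 1×7.48 + 0.01×132 + 0.14×25.2 = 12.33
Denominator = 1×102 + 0.01×15.8 + 0.14×106 = 117
Vm = 55.7 · log₁₀(0.10537) = 55.7 × (-0.9773) = -54.43 mV

-54.4 mV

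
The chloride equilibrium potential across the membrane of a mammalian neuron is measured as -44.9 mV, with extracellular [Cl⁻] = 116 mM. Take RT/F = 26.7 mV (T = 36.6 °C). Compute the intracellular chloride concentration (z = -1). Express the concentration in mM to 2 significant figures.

Nernst: E = (26.7/-1) · ln([out]/[in]), so ln([out]/[in]) = -44.9 × -1 / 26.7 = 1.6816.
[out]/[in] = e^(1.6816) = 5.374.
[in] = 116 / 5.374 = 21.58 mM.

22 mM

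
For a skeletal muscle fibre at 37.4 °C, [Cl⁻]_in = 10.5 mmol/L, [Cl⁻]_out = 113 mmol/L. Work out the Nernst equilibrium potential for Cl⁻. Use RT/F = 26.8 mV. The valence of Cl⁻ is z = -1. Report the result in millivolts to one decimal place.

-63.7 mV

E = (26.8/z) · ln([Cl⁻]_out/[Cl⁻]_in) with z = -1.
For an anion, dividing by z = -1 reverses the sign.
= (26.8/-1) · ln(113/10.5) = -26.80 · ln(10.76)
= -26.80 · (2.3760) = -63.68 mV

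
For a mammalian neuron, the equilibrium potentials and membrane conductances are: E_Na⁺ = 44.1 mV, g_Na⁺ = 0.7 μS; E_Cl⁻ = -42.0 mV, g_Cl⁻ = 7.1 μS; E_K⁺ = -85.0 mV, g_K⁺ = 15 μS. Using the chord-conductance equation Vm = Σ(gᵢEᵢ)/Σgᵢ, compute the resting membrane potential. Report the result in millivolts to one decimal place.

-67.6 mV

Σ gᵢEᵢ = 0.7·(44.1) + 7.1·(-42.0) + 15·(-85.0) = -1542.33
Σ gᵢ = 0.7 + 7.1 + 15 = 22.8
Vm = -1542.33 / 22.8 = -67.65 mV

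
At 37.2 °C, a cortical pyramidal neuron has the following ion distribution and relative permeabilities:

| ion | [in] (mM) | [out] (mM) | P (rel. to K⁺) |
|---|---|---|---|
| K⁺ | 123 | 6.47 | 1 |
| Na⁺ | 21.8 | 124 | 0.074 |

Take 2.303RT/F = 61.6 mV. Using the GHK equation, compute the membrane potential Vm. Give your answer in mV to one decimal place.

-55.5 mV

Vm = 61.6 · log₁₀[(Σ P·[cation]ₒ + Σ P·[anion]ᵢ) / (Σ P·[cation]ᵢ + Σ P·[anion]ₒ)]
Numerator = 1×6.47 + 0.074×124 = 15.65
Denominator = 1×123 + 0.074×21.8 = 124.6
Vm = 61.6 · log₁₀(0.12556) = 61.6 × (-0.9012) = -55.51 mV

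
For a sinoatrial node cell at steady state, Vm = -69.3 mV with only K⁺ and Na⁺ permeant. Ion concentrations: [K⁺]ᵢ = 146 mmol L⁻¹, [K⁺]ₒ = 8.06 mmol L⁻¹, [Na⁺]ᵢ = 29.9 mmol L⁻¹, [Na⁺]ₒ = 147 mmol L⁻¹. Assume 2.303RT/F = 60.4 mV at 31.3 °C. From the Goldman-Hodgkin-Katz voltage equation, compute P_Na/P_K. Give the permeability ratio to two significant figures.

Let α = P_Na/P_K. GHK: Vm = 60.4·log₁₀[(Kₒ + α·Naₒ)/(Kᵢ + α·Naᵢ)].
10^(Vm/60.4) = 10^(-69.3/60.4) = 0.071228
So 0.071228·(Kᵢ + α·Naᵢ) = Kₒ + α·Naₒ → α = (0.071228·146.0 − 8.06) / (147.0 − 0.071228·29.9)
α = (10.4 − 8.06) / (147.0 − 2.13) = 2.339/144.9 = 0.01615

0.016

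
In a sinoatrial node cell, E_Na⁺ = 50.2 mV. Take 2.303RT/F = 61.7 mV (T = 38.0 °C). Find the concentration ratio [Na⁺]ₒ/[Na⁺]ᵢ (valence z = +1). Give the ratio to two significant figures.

log₁₀([out]/[in]) = E·z/(61.7) = 50.2 × 1 / 61.7 = 0.8136
[out]/[in] = 10^(0.8136) = 6.51

6.5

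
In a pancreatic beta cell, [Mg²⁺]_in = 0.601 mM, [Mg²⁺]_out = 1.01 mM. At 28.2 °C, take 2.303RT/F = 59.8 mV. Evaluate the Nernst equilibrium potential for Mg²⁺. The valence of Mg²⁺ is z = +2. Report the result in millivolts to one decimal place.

E = (59.8/z) · log₁₀([Mg²⁺]_out/[Mg²⁺]_in) with z = +2.
= (59.8/2) · log₁₀(1.01/0.601) = 29.90 · log₁₀(1.681)
= 29.90 · (0.2254) = 6.74 mV

6.7 mV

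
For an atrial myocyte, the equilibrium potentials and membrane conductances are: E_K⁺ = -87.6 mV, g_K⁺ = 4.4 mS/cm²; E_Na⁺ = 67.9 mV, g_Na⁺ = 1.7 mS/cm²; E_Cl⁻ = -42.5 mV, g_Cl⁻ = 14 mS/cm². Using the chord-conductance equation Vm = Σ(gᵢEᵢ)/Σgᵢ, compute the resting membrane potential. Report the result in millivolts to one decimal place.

Σ gᵢEᵢ = 4.4·(-87.6) + 1.7·(67.9) + 14·(-42.5) = -865.01
Σ gᵢ = 4.4 + 1.7 + 14 = 20.1
Vm = -865.01 / 20.1 = -43.04 mV

-43.0 mV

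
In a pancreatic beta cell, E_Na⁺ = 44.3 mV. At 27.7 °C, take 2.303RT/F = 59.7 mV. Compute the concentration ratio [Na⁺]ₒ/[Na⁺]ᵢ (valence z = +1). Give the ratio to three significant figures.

log₁₀([out]/[in]) = E·z/(59.7) = 44.3 × 1 / 59.7 = 0.7420
[out]/[in] = 10^(0.7420) = 5.521

5.52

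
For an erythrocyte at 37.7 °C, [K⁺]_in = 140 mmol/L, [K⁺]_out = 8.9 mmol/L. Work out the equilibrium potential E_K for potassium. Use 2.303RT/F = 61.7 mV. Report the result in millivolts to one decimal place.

-73.8 mV

E = (61.7/z) · log₁₀([K⁺]_out/[K⁺]_in) with z = +1.
= (61.7/1) · log₁₀(8.9/140) = 61.70 · log₁₀(0.06357)
= 61.70 · (-1.1967) = -73.84 mV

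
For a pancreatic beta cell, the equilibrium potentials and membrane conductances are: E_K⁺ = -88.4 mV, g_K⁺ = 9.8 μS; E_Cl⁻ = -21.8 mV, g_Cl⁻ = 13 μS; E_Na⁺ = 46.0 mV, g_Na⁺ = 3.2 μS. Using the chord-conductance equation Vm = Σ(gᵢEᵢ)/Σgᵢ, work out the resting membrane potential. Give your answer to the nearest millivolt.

Σ gᵢEᵢ = 9.8·(-88.4) + 13·(-21.8) + 3.2·(46.0) = -1002.52
Σ gᵢ = 9.8 + 13 + 3.2 = 26
Vm = -1002.52 / 26 = -38.56 mV

-39 mV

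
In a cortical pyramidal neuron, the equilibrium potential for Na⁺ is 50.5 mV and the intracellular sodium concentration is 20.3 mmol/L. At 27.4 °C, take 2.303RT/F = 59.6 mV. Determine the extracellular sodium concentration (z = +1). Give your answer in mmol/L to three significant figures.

Nernst: E = (59.6/1) · log₁₀([out]/[in]), so log₁₀([out]/[in]) = 50.5 × 1 / 59.6 = 0.8473.
[out]/[in] = 10^(0.8473) = 7.036.
[out] = 7.036 × 20.3 = 142.8 mmol/L.

143 mmol/L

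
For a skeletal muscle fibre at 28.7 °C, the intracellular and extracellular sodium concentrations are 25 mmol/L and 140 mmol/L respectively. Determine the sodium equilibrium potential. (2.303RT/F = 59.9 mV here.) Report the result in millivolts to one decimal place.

44.8 mV

E = (59.9/z) · log₁₀([Na⁺]_out/[Na⁺]_in) with z = +1.
= (59.9/1) · log₁₀(140/25) = 59.90 · log₁₀(5.6)
= 59.90 · (0.7482) = 44.82 mV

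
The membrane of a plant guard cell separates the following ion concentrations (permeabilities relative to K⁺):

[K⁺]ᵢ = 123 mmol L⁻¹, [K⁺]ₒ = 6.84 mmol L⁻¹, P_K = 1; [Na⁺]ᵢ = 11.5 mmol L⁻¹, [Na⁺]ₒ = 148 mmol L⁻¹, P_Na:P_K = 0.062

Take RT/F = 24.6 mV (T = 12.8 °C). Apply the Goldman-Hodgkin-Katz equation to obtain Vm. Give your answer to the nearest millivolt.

Vm = 24.6 · ln[(Σ P·[cation]ₒ + Σ P·[anion]ᵢ) / (Σ P·[cation]ᵢ + Σ P·[anion]ₒ)]
Numerator = 1×6.84 + 0.062×148 = 16.02
Denominator = 1×123 + 0.062×11.5 = 123.7
Vm = 24.6 · ln(0.12946) = 24.6 × (-2.0444) = -50.29 mV

-50 mV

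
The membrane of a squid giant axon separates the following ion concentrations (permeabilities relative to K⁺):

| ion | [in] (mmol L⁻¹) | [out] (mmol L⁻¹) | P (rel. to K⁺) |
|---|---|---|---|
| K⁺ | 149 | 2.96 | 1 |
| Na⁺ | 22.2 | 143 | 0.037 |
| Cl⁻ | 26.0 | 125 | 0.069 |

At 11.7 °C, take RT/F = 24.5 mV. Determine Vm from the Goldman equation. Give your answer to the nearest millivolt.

-68 mV

Vm = 24.5 · ln[(Σ P·[cation]ₒ + Σ P·[anion]ᵢ) / (Σ P·[cation]ᵢ + Σ P·[anion]ₒ)]
Numerator = 1×2.96 + 0.037×143 + 0.069×26.0 = 10.04
Denominator = 1×149 + 0.037×22.2 + 0.069×125 = 158.4
Vm = 24.5 · ln(0.063397) = 24.5 × (-2.7583) = -67.58 mV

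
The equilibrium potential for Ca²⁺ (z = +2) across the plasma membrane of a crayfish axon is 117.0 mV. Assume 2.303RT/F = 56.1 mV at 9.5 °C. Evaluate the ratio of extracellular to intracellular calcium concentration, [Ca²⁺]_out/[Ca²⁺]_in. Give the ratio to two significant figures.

log₁₀([out]/[in]) = E·z/(56.1) = 117.0 × 2 / 56.1 = 4.1711
[out]/[in] = 10^(4.1711) = 1.483e+04

15000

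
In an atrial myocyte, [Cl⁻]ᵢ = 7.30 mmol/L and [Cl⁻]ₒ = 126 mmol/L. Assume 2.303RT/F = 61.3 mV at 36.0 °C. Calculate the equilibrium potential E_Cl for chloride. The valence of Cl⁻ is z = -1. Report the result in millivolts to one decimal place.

-75.8 mV

E = (61.3/z) · log₁₀([Cl⁻]_out/[Cl⁻]_in) with z = -1.
For an anion, dividing by z = -1 reverses the sign.
= (61.3/-1) · log₁₀(126/7.30) = -61.30 · log₁₀(17.26)
= -61.30 · (1.2370) = -75.83 mV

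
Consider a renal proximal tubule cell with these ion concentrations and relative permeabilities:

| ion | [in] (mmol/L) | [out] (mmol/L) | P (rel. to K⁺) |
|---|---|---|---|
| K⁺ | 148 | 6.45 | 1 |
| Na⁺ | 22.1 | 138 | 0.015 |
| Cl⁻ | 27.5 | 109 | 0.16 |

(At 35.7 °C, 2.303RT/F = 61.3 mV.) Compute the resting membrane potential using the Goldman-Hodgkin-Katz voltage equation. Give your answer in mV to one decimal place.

-67.9 mV

Vm = 61.3 · log₁₀[(Σ P·[cation]ₒ + Σ P·[anion]ᵢ) / (Σ P·[cation]ᵢ + Σ P·[anion]ₒ)]
Numerator = 1×6.45 + 0.015×138 + 0.16×27.5 = 12.92
Denominator = 1×148 + 0.015×22.1 + 0.16×109 = 165.8
Vm = 61.3 · log₁₀(0.077939) = 61.3 × (-1.1082) = -67.94 mV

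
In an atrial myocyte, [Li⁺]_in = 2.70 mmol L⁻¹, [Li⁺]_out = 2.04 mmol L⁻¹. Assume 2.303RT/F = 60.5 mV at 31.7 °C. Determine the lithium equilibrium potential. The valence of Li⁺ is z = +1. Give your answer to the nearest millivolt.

-7 mV

E = (60.5/z) · log₁₀([Li⁺]_out/[Li⁺]_in) with z = +1.
= (60.5/1) · log₁₀(2.04/2.70) = 60.50 · log₁₀(0.7556)
= 60.50 · (-0.1217) = -7.36 mV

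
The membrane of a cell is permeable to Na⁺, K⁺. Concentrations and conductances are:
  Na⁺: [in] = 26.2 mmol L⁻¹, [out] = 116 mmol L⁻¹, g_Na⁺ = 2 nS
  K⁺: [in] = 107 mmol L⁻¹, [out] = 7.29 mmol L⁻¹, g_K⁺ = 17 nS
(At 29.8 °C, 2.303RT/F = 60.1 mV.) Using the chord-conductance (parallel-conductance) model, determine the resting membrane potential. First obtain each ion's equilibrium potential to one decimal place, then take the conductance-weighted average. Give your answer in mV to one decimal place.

-58.6 mV

E_Na⁺ = (60.1/1)·log₁₀(116/26.2) = 38.8 mV
E_K⁺ = (60.1/1)·log₁₀(7.29/107) = -70.1 mV
Vm = (Σ gᵢEᵢ)/(Σ gᵢ) = (2·38.8 + 17·-70.1) / (2 + 17)
= -1114.10 / 19 = -58.64 mV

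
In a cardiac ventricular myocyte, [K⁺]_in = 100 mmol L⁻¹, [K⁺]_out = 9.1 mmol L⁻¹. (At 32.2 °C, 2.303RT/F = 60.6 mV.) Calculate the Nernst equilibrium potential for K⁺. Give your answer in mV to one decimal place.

-63.1 mV

E = (60.6/z) · log₁₀([K⁺]_out/[K⁺]_in) with z = +1.
= (60.6/1) · log₁₀(9.1/100) = 60.60 · log₁₀(0.091)
= 60.60 · (-1.0410) = -63.08 mV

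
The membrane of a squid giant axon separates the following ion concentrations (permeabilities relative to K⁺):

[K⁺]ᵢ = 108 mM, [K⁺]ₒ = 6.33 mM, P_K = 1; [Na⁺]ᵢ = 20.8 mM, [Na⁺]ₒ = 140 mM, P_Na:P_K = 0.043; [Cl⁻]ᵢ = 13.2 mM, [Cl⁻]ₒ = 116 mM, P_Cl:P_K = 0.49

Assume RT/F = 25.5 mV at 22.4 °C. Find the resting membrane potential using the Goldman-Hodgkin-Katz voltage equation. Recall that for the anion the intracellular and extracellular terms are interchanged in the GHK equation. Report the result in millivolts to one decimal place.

Vm = 25.5 · ln[(Σ P·[cation]ₒ + Σ P·[anion]ᵢ) / (Σ P·[cation]ᵢ + Σ P·[anion]ₒ)]
Numerator = 1×6.33 + 0.043×140 + 0.49×13.2 = 18.82
Denominator = 1×108 + 0.043×20.8 + 0.49×116 = 165.7
Vm = 25.5 · ln(0.11354) = 25.5 × (-2.1756) = -55.48 mV

-55.5 mV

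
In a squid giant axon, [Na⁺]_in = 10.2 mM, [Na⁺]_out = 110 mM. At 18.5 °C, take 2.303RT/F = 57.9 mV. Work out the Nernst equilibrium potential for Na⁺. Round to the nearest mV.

60 mV

E = (57.9/z) · log₁₀([Na⁺]_out/[Na⁺]_in) with z = +1.
= (57.9/1) · log₁₀(110/10.2) = 57.90 · log₁₀(10.78)
= 57.90 · (1.0328) = 59.80 mV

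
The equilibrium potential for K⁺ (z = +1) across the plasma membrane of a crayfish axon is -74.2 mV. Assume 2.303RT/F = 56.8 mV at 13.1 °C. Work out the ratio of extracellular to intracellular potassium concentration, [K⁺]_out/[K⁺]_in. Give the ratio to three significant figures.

0.0494

log₁₀([out]/[in]) = E·z/(56.8) = -74.2 × 1 / 56.8 = -1.3063
[out]/[in] = 10^(-1.3063) = 0.04939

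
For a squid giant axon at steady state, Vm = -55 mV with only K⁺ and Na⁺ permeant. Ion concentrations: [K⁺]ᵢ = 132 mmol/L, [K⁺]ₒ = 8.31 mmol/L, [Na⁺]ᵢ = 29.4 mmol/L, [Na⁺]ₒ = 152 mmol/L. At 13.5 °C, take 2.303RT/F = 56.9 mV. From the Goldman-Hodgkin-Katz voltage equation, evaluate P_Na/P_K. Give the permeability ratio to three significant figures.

Let α = P_Na/P_K. GHK: Vm = 56.9·log₁₀[(Kₒ + α·Naₒ)/(Kᵢ + α·Naᵢ)].
10^(Vm/56.9) = 10^(-55.0/56.9) = 0.10799
So 0.10799·(Kᵢ + α·Naᵢ) = Kₒ + α·Naₒ → α = (0.10799·132.0 − 8.31) / (152.0 − 0.10799·29.4)
α = (14.25 − 8.31) / (152.0 − 3.175) = 5.945/148.8 = 0.03995

0.0399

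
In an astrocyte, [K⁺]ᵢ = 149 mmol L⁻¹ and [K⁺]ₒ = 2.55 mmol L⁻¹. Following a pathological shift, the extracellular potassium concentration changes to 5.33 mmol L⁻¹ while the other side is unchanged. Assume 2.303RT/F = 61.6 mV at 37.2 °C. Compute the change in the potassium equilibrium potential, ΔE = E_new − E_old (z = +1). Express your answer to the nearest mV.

E_old = (61.6/1)·log₁₀(2.55/149) = -108.83 mV
E_new = (61.6/1)·log₁₀(5.33/149) = -89.10 mV
ΔE = -89.10 − (-108.83) = 19.72 mV

20 mV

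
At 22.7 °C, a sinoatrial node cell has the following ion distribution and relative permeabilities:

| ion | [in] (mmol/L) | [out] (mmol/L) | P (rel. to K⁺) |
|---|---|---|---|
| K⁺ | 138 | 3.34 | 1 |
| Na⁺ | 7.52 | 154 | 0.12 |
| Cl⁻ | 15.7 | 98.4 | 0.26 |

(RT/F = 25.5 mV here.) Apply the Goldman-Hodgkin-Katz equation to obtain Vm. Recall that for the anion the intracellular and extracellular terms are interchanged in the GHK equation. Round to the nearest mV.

Vm = 25.5 · ln[(Σ P·[cation]ₒ + Σ P·[anion]ᵢ) / (Σ P·[cation]ᵢ + Σ P·[anion]ₒ)]
Numerator = 1×3.34 + 0.12×154 + 0.26×15.7 = 25.9
Denominator = 1×138 + 0.12×7.52 + 0.26×98.4 = 164.5
Vm = 25.5 · ln(0.15747) = 25.5 × (-1.8485) = -47.14 mV

-47 mV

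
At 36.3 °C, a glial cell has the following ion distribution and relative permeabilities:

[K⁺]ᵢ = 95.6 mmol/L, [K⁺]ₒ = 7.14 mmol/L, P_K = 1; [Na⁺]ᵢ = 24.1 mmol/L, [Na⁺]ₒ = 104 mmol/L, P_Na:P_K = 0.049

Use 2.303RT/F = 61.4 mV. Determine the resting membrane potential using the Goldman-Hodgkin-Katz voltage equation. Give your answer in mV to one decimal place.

Vm = 61.4 · log₁₀[(Σ P·[cation]ₒ + Σ P·[anion]ᵢ) / (Σ P·[cation]ᵢ + Σ P·[anion]ₒ)]
Numerator = 1×7.14 + 0.049×104 = 12.24
Denominator = 1×95.6 + 0.049×24.1 = 96.78
Vm = 61.4 · log₁₀(0.12643) = 61.4 × (-0.8982) = -55.15 mV

-55.1 mV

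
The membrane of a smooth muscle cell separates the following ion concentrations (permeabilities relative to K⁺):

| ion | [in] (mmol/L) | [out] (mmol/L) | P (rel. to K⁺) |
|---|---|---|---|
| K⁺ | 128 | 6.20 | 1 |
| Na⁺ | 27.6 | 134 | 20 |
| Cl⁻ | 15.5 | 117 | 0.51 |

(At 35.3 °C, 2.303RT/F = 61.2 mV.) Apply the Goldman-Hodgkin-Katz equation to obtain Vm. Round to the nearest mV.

34 mV

Vm = 61.2 · log₁₀[(Σ P·[cation]ₒ + Σ P·[anion]ᵢ) / (Σ P·[cation]ᵢ + Σ P·[anion]ₒ)]
Numerator = 1×6.20 + 20×134 + 0.51×15.5 = 2694
Denominator = 1×128 + 20×27.6 + 0.51×117 = 739.7
Vm = 61.2 · log₁₀(3.6423) = 61.2 × (0.5614) = 34.36 mV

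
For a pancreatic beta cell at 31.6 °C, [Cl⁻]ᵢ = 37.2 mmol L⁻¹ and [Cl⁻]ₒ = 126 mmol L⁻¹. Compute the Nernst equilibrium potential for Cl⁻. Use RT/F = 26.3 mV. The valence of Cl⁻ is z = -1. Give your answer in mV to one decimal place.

-32.1 mV

E = (26.3/z) · ln([Cl⁻]_out/[Cl⁻]_in) with z = -1.
For an anion, dividing by z = -1 reverses the sign.
= (26.3/-1) · ln(126/37.2) = -26.30 · ln(3.387)
= -26.30 · (1.2200) = -32.09 mV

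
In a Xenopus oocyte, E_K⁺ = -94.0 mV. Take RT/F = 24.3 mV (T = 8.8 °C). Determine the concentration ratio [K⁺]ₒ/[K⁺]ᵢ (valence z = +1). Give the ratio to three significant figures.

ln([out]/[in]) = E·z/(24.3) = -94.0 × 1 / 24.3 = -3.8683
[out]/[in] = e^(-3.8683) = 0.02089

0.0209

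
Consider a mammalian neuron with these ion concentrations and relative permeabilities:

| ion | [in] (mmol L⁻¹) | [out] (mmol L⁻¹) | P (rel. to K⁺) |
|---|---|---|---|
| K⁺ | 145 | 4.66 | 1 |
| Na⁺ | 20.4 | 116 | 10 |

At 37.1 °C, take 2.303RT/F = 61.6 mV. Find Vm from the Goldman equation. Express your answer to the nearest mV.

32 mV

Vm = 61.6 · log₁₀[(Σ P·[cation]ₒ + Σ P·[anion]ᵢ) / (Σ P·[cation]ᵢ + Σ P·[anion]ₒ)]
Numerator = 1×4.66 + 10×116 = 1165
Denominator = 1×145 + 10×20.4 = 349
Vm = 61.6 · log₁₀(3.3371) = 61.6 × (0.5234) = 32.24 mV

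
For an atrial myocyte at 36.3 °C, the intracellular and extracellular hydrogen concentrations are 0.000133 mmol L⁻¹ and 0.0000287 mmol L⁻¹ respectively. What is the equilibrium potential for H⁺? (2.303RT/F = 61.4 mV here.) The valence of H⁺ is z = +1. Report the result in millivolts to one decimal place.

E = (61.4/z) · log₁₀([H⁺]_out/[H⁺]_in) with z = +1.
= (61.4/1) · log₁₀(0.0000287/0.000133) = 61.40 · log₁₀(0.2158)
= 61.40 · (-0.6660) = -40.89 mV

-40.9 mV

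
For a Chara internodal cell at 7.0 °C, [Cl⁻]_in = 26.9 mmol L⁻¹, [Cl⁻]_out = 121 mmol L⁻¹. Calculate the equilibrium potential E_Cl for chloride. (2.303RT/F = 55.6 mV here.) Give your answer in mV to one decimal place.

E = (55.6/z) · log₁₀([Cl⁻]_out/[Cl⁻]_in) with z = -1.
For an anion, dividing by z = -1 reverses the sign.
= (55.6/-1) · log₁₀(121/26.9) = -55.60 · log₁₀(4.498)
= -55.60 · (0.6530) = -36.31 mV

-36.3 mV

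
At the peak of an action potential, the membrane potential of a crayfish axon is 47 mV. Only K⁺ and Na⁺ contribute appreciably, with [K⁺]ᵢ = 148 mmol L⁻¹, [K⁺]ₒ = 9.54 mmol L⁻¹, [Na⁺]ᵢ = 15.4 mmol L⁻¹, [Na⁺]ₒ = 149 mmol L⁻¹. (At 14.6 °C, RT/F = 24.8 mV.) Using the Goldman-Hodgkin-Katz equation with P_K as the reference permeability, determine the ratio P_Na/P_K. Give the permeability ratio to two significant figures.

21

Let α = P_Na/P_K. GHK: Vm = 24.8·ln[(Kₒ + α·Naₒ)/(Kᵢ + α·Naᵢ)].
e^(Vm/24.8) = e^(47.0/24.8) = 6.6536
So 6.6536·(Kᵢ + α·Naᵢ) = Kₒ + α·Naₒ → α = (6.6536·148.0 − 9.54) / (149.0 − 6.6536·15.4)
α = (984.7 − 9.54) / (149.0 − 102.5) = 975.2/46.53 = 20.96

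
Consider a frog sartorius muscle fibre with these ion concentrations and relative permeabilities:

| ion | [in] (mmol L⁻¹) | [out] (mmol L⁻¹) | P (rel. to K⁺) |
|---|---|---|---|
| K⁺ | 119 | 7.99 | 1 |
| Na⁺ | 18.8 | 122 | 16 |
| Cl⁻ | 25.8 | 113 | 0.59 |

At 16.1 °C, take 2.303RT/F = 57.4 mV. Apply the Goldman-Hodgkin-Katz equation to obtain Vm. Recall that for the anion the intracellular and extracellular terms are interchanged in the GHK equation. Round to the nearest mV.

35 mV

Vm = 57.4 · log₁₀[(Σ P·[cation]ₒ + Σ P·[anion]ᵢ) / (Σ P·[cation]ᵢ + Σ P·[anion]ₒ)]
Numerator = 1×7.99 + 16×122 + 0.59×25.8 = 1975
Denominator = 1×119 + 16×18.8 + 0.59×113 = 486.5
Vm = 57.4 · log₁₀(4.0603) = 57.4 × (0.6086) = 34.93 mV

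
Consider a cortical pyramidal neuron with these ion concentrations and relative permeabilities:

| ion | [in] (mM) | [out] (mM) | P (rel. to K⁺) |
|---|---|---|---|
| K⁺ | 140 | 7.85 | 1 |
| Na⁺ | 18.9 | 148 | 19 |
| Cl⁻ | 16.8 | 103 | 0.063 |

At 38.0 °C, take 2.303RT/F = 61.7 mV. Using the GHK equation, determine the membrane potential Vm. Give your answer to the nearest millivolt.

Vm = 61.7 · log₁₀[(Σ P·[cation]ₒ + Σ P·[anion]ᵢ) / (Σ P·[cation]ᵢ + Σ P·[anion]ₒ)]
Numerator = 1×7.85 + 19×148 + 0.063×16.8 = 2821
Denominator = 1×140 + 19×18.9 + 0.063×103 = 505.6
Vm = 61.7 · log₁₀(5.5794) = 61.7 × (0.7466) = 46.06 mV

46 mV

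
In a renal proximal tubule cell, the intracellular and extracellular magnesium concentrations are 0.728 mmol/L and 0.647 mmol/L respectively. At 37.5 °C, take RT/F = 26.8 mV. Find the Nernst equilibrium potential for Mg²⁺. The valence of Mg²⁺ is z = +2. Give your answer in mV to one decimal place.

-1.6 mV

E = (26.8/z) · ln([Mg²⁺]_out/[Mg²⁺]_in) with z = +2.
= (26.8/2) · ln(0.647/0.728) = 13.40 · ln(0.8887)
= 13.40 · (-0.1180) = -1.58 mV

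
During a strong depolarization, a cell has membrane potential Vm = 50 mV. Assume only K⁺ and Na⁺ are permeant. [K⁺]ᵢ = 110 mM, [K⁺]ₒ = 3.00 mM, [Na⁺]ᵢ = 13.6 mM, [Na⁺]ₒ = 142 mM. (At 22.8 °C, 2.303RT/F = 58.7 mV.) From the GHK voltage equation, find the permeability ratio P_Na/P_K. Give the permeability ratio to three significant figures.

Let α = P_Na/P_K. GHK: Vm = 58.7·log₁₀[(Kₒ + α·Naₒ)/(Kᵢ + α·Naᵢ)].
10^(Vm/58.7) = 10^(50.0/58.7) = 7.1087
So 7.1087·(Kᵢ + α·Naᵢ) = Kₒ + α·Naₒ → α = (7.1087·110.0 − 3.0) / (142.0 − 7.1087·13.6)
α = (782 − 3.0) / (142.0 − 96.68) = 779/45.32 = 17.19

17.2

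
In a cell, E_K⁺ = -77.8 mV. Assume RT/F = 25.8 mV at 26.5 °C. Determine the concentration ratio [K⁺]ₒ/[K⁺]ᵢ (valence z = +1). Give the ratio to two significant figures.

ln([out]/[in]) = E·z/(25.8) = -77.8 × 1 / 25.8 = -3.0155
[out]/[in] = e^(-3.0155) = 0.04902

0.049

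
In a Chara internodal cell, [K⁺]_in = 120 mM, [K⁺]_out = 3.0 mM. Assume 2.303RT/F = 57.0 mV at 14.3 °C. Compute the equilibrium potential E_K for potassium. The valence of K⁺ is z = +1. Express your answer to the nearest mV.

E = (57.0/z) · log₁₀([K⁺]_out/[K⁺]_in) with z = +1.
= (57.0/1) · log₁₀(3.0/120) = 57.00 · log₁₀(0.025)
= 57.00 · (-1.6021) = -91.32 mV

-91 mV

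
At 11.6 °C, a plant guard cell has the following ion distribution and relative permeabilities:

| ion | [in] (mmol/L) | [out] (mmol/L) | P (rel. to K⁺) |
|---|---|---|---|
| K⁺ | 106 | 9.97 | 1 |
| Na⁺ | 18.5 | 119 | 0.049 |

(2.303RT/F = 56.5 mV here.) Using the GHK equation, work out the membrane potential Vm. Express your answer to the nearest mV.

Vm = 56.5 · log₁₀[(Σ P·[cation]ₒ + Σ P·[anion]ᵢ) / (Σ P·[cation]ᵢ + Σ P·[anion]ₒ)]
Numerator = 1×9.97 + 0.049×119 = 15.8
Denominator = 1×106 + 0.049×18.5 = 106.9
Vm = 56.5 · log₁₀(0.1478) = 56.5 × (-0.8303) = -46.91 mV

-47 mV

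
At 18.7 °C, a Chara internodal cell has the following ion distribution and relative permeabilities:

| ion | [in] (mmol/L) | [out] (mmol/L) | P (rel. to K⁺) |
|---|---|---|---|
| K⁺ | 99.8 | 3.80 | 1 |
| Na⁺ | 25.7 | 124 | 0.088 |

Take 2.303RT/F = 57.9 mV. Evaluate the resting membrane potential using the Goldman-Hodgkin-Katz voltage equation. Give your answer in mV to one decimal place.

-48.7 mV

Vm = 57.9 · log₁₀[(Σ P·[cation]ₒ + Σ P·[anion]ᵢ) / (Σ P·[cation]ᵢ + Σ P·[anion]ₒ)]
Numerator = 1×3.80 + 0.088×124 = 14.71
Denominator = 1×99.8 + 0.088×25.7 = 102.1
Vm = 57.9 · log₁₀(0.14415) = 57.9 × (-0.8412) = -48.70 mV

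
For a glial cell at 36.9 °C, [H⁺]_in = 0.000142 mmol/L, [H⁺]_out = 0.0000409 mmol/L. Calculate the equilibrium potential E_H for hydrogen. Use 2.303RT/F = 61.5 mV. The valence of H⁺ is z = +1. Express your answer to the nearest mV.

-33 mV

E = (61.5/z) · log₁₀([H⁺]_out/[H⁺]_in) with z = +1.
= (61.5/1) · log₁₀(0.0000409/0.000142) = 61.50 · log₁₀(0.288)
= 61.50 · (-0.5406) = -33.24 mV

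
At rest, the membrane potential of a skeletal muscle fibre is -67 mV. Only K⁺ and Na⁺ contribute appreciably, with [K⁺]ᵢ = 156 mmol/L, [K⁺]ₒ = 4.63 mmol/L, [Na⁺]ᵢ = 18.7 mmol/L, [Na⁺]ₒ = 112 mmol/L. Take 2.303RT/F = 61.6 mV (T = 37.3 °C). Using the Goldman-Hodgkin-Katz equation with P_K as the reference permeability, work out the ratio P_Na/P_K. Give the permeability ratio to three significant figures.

Let α = P_Na/P_K. GHK: Vm = 61.6·log₁₀[(Kₒ + α·Naₒ)/(Kᵢ + α·Naᵢ)].
10^(Vm/61.6) = 10^(-67.0/61.6) = 0.081722
So 0.081722·(Kᵢ + α·Naᵢ) = Kₒ + α·Naₒ → α = (0.081722·156.0 − 4.63) / (112.0 − 0.081722·18.7)
α = (12.75 − 4.63) / (112.0 − 1.528) = 8.119/110.5 = 0.07349

0.0735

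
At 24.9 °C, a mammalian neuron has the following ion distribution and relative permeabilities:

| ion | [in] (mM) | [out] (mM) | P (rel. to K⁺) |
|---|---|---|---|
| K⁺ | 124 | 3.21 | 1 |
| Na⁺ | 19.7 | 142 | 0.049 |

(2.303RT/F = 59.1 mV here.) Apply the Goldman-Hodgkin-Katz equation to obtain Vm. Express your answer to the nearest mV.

Vm = 59.1 · log₁₀[(Σ P·[cation]ₒ + Σ P·[anion]ᵢ) / (Σ P·[cation]ᵢ + Σ P·[anion]ₒ)]
Numerator = 1×3.21 + 0.049×142 = 10.17
Denominator = 1×124 + 0.049×19.7 = 125
Vm = 59.1 · log₁₀(0.081367) = 59.1 × (-1.0896) = -64.39 mV

-64 mV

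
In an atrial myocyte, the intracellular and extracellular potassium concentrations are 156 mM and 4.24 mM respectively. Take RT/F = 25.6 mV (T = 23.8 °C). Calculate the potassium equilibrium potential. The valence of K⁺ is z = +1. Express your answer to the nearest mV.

E = (25.6/z) · ln([K⁺]_out/[K⁺]_in) with z = +1.
= (25.6/1) · ln(4.24/156) = 25.60 · ln(0.02718)
= 25.60 · (-3.6053) = -92.30 mV

-92 mV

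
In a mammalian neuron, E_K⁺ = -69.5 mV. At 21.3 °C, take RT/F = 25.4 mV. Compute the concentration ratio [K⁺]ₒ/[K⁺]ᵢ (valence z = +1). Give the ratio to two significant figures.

ln([out]/[in]) = E·z/(25.4) = -69.5 × 1 / 25.4 = -2.7362
[out]/[in] = e^(-2.7362) = 0.06481

0.065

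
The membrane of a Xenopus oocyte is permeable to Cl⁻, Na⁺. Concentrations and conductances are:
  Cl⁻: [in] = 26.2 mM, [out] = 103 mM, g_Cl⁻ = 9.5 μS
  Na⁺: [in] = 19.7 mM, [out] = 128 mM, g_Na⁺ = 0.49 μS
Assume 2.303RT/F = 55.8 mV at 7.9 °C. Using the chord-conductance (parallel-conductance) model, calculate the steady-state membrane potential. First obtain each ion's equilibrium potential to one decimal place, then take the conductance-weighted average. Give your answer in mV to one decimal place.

-29.3 mV

E_Cl⁻ = (55.8/-1)·log₁₀(103/26.2) = -33.2 mV
E_Na⁺ = (55.8/1)·log₁₀(128/19.7) = 45.4 mV
Vm = (Σ gᵢEᵢ)/(Σ gᵢ) = (9.5·-33.2 + 0.49·45.4) / (9.5 + 0.49)
= -293.15 / 9.99 = -29.34 mV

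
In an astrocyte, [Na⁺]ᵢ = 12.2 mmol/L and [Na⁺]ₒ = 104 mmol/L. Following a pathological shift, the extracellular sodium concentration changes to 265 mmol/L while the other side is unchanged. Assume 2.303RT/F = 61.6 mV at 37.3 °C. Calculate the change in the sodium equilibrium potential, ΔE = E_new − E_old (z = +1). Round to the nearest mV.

25 mV

E_old = (61.6/1)·log₁₀(104/12.2) = 57.33 mV
E_new = (61.6/1)·log₁₀(265/12.2) = 82.35 mV
ΔE = 82.35 − (57.33) = 25.02 mV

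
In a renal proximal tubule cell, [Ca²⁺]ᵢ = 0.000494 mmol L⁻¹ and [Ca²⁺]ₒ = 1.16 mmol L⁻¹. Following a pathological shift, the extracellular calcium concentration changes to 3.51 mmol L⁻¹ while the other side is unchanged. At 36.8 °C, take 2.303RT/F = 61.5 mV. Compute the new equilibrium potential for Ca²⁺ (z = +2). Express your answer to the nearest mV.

118 mV

After the shift: [Ca²⁺]_out = 3.51, [Ca²⁺]_in = 0.000494 mmol L⁻¹.
E_new = (61.5/2)·log₁₀(3.51/0.000494) = 30.75 · (3.8516) = 118.44 mV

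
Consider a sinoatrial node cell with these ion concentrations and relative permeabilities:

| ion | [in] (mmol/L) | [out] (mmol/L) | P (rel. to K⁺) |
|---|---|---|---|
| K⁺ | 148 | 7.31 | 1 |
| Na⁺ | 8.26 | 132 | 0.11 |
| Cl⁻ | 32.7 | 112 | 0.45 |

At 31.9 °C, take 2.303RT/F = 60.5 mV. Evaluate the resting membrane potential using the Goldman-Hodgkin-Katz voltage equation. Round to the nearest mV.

-45 mV

Vm = 60.5 · log₁₀[(Σ P·[cation]ₒ + Σ P·[anion]ᵢ) / (Σ P·[cation]ᵢ + Σ P·[anion]ₒ)]
Numerator = 1×7.31 + 0.11×132 + 0.45×32.7 = 36.55
Denominator = 1×148 + 0.11×8.26 + 0.45×112 = 199.3
Vm = 60.5 · log₁₀(0.18336) = 60.5 × (-0.7367) = -44.57 mV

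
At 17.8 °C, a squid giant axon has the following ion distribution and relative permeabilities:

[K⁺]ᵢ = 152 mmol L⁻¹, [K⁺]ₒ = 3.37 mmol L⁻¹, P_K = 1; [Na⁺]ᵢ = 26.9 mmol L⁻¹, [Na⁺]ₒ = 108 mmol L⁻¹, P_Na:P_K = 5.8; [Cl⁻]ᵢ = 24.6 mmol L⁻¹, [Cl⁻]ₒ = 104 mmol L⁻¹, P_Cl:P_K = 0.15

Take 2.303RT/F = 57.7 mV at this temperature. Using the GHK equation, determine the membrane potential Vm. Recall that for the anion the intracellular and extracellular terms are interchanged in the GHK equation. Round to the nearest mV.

17 mV

Vm = 57.7 · log₁₀[(Σ P·[cation]ₒ + Σ P·[anion]ᵢ) / (Σ P·[cation]ᵢ + Σ P·[anion]ₒ)]
Numerator = 1×3.37 + 5.8×108 + 0.15×24.6 = 633.5
Denominator = 1×152 + 5.8×26.9 + 0.15×104 = 323.6
Vm = 57.7 · log₁₀(1.9574) = 57.7 × (0.2917) = 16.83 mV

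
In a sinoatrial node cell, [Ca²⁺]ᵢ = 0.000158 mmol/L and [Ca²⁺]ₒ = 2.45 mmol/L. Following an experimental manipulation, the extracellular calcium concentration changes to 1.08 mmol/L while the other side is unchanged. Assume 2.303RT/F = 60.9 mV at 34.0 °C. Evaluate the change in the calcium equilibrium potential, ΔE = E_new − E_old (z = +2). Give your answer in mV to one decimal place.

-10.8 mV

E_old = (60.9/2)·log₁₀(2.45/0.000158) = 127.60 mV
E_new = (60.9/2)·log₁₀(1.08/0.000158) = 116.77 mV
ΔE = 116.77 − (127.60) = -10.83 mV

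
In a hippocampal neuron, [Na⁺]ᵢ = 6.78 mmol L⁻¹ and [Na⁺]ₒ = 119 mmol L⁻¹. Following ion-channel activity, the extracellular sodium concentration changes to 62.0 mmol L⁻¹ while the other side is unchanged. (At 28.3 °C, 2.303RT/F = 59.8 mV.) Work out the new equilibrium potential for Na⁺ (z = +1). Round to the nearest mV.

After the shift: [Na⁺]_out = 62.0, [Na⁺]_in = 6.78 mmol L⁻¹.
E_new = (59.8/1)·log₁₀(62.0/6.78) = 59.80 · (0.9612) = 57.48 mV

57 mV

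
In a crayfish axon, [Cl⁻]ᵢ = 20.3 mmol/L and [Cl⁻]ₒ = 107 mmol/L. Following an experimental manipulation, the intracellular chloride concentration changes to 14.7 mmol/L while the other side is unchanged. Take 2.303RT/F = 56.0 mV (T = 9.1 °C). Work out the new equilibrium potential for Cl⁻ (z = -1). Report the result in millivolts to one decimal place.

-48.3 mV

After the shift: [Cl⁻]_out = 107, [Cl⁻]_in = 14.7 mmol/L.
E_new = (56.0/-1)·log₁₀(107/14.7) = -56.00 · (0.8621) = -48.28 mV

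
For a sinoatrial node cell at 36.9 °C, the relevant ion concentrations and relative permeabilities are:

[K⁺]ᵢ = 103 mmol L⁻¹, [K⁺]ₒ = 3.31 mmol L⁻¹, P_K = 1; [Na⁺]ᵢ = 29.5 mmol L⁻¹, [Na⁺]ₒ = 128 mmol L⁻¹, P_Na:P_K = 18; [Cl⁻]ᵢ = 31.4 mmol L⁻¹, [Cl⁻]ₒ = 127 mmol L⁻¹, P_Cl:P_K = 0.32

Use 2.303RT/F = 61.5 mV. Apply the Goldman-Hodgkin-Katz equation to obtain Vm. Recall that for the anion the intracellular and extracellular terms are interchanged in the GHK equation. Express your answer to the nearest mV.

33 mV

Vm = 61.5 · log₁₀[(Σ P·[cation]ₒ + Σ P·[anion]ᵢ) / (Σ P·[cation]ᵢ + Σ P·[anion]ₒ)]
Numerator = 1×3.31 + 18×128 + 0.32×31.4 = 2317
Denominator = 1×103 + 18×29.5 + 0.32×127 = 674.6
Vm = 61.5 · log₁₀(3.435) = 61.5 × (0.5359) = 32.96 mV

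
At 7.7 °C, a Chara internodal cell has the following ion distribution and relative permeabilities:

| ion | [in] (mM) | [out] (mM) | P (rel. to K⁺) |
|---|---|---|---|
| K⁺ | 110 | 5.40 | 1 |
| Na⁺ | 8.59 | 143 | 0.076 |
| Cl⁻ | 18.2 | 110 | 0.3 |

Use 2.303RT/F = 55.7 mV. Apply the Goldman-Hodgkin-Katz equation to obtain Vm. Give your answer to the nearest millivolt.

-46 mV

Vm = 55.7 · log₁₀[(Σ P·[cation]ₒ + Σ P·[anion]ᵢ) / (Σ P·[cation]ᵢ + Σ P·[anion]ₒ)]
Numerator = 1×5.40 + 0.076×143 + 0.3×18.2 = 21.73
Denominator = 1×110 + 0.076×8.59 + 0.3×110 = 143.7
Vm = 55.7 · log₁₀(0.15125) = 55.7 × (-0.8203) = -45.69 mV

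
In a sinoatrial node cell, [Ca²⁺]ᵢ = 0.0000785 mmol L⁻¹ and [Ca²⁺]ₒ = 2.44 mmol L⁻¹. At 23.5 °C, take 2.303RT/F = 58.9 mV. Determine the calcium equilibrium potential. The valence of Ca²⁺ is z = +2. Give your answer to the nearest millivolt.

E = (58.9/z) · log₁₀([Ca²⁺]_out/[Ca²⁺]_in) with z = +2.
= (58.9/2) · log₁₀(2.44/0.0000785) = 29.45 · log₁₀(3.108e+04)
= 29.45 · (4.4925) = 132.30 mV

132 mV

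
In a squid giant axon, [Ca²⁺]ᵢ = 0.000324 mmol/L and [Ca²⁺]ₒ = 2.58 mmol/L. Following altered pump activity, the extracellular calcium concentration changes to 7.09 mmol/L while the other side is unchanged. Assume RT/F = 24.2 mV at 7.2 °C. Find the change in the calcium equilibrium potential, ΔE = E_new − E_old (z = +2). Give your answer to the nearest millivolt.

E_old = (24.2/2)·ln(2.58/0.000324) = 108.69 mV
E_new = (24.2/2)·ln(7.09/0.000324) = 120.92 mV
ΔE = 120.92 − (108.69) = 12.23 mV

12 mV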